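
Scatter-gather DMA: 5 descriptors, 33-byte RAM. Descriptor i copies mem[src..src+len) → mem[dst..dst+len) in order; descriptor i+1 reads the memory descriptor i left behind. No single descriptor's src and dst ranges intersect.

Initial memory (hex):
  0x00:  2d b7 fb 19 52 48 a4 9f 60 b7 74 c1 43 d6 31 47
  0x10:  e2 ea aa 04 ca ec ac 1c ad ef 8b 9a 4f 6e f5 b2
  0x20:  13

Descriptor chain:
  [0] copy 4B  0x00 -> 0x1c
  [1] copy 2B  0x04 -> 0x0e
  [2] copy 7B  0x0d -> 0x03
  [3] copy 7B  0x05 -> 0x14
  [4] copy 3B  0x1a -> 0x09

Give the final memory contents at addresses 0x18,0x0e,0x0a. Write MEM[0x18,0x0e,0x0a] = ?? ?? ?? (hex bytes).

MEM[0x18,0x0e,0x0a] = 04 52 9a

[0] 0x00->0x1c len=4 : 2d b7 fb 19
[1] 0x04->0x0e len=2 : 52 48
[2] 0x0d->0x03 len=7 : d6 52 48 e2 ea aa 04
[3] 0x05->0x14 len=7 : 48 e2 ea aa 04 74 c1
[4] 0x1a->0x09 len=3 : c1 9a 2d
query mem[0x18]=0x04, mem[0x0e]=0x52, mem[0x0a]=0x9a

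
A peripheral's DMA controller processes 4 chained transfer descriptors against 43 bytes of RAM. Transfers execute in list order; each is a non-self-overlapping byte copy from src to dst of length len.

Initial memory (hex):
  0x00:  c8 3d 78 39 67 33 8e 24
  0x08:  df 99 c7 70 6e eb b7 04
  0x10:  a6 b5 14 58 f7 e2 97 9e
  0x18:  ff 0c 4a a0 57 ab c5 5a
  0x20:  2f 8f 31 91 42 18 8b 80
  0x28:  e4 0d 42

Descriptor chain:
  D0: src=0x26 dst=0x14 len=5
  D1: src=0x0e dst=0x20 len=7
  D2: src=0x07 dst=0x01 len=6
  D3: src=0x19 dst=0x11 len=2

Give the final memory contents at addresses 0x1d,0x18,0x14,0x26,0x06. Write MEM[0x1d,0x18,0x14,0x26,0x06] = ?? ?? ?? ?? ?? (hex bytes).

#0 dst[0x14+5] := {0x8b,0x80,0xe4,0x0d,0x42}
#1 dst[0x20+7] := {0xb7,0x04,0xa6,0xb5,0x14,0x58,0x8b}
#2 dst[0x01+6] := {0x24,0xdf,0x99,0xc7,0x70,0x6e}
#3 dst[0x11+2] := {0x0c,0x4a}
query mem[0x1d]=0xab, mem[0x18]=0x42, mem[0x14]=0x8b, mem[0x26]=0x8b, mem[0x06]=0x6e

MEM[0x1d,0x18,0x14,0x26,0x06] = ab 42 8b 8b 6e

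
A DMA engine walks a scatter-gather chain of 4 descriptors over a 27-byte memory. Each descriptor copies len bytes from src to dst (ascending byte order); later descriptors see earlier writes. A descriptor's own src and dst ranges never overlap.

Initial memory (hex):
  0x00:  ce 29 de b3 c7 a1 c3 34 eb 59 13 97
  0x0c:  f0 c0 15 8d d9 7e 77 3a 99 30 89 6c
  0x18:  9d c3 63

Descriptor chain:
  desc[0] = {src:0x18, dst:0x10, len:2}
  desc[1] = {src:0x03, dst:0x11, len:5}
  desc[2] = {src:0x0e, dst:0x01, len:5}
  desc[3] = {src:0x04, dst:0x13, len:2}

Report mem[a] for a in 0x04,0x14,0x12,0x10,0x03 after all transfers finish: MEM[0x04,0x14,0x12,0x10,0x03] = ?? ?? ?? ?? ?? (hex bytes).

[0] 0x18->0x10 len=2 : 9d c3
[1] 0x03->0x11 len=5 : b3 c7 a1 c3 34
[2] 0x0e->0x01 len=5 : 15 8d 9d b3 c7
[3] 0x04->0x13 len=2 : b3 c7
query mem[0x04]=0xb3, mem[0x14]=0xc7, mem[0x12]=0xc7, mem[0x10]=0x9d, mem[0x03]=0x9d

MEM[0x04,0x14,0x12,0x10,0x03] = b3 c7 c7 9d 9d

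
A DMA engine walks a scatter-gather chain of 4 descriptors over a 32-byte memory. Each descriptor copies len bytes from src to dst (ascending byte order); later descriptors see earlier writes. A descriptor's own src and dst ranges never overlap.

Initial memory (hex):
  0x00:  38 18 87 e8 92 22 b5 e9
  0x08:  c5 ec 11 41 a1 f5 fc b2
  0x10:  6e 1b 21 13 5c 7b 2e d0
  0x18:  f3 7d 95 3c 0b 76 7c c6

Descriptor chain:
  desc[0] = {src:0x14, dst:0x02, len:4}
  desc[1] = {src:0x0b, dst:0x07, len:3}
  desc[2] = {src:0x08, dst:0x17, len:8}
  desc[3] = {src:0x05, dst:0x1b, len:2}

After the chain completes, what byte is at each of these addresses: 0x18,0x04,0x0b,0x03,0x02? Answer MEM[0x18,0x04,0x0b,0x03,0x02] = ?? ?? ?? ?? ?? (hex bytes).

#0 dst[0x02+4] := {0x5c,0x7b,0x2e,0xd0}
#1 dst[0x07+3] := {0x41,0xa1,0xf5}
#2 dst[0x17+8] := {0xa1,0xf5,0x11,0x41,0xa1,0xf5,0xfc,0xb2}
#3 dst[0x1b+2] := {0xd0,0xb5}
query mem[0x18]=0xf5, mem[0x04]=0x2e, mem[0x0b]=0x41, mem[0x03]=0x7b, mem[0x02]=0x5c

MEM[0x18,0x04,0x0b,0x03,0x02] = f5 2e 41 7b 5c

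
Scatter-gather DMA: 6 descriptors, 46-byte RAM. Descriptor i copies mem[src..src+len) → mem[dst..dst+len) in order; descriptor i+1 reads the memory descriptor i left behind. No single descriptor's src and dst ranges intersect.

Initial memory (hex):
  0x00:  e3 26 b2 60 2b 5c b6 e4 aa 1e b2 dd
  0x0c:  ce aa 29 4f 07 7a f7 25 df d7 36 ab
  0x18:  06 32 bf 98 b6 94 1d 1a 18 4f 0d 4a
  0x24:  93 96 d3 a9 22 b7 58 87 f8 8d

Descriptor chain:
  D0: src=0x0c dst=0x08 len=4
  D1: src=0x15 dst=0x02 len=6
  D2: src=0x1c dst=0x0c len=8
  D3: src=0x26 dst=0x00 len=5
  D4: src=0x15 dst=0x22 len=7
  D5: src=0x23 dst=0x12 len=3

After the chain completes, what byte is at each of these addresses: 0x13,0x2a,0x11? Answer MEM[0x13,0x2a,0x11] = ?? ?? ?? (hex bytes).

MEM[0x13,0x2a,0x11] = ab 58 4f

[0] 0x0c->0x08 len=4 : ce aa 29 4f
[1] 0x15->0x02 len=6 : d7 36 ab 06 32 bf
[2] 0x1c->0x0c len=8 : b6 94 1d 1a 18 4f 0d 4a
[3] 0x26->0x00 len=5 : d3 a9 22 b7 58
[4] 0x15->0x22 len=7 : d7 36 ab 06 32 bf 98
[5] 0x23->0x12 len=3 : 36 ab 06
query mem[0x13]=0xab, mem[0x2a]=0x58, mem[0x11]=0x4f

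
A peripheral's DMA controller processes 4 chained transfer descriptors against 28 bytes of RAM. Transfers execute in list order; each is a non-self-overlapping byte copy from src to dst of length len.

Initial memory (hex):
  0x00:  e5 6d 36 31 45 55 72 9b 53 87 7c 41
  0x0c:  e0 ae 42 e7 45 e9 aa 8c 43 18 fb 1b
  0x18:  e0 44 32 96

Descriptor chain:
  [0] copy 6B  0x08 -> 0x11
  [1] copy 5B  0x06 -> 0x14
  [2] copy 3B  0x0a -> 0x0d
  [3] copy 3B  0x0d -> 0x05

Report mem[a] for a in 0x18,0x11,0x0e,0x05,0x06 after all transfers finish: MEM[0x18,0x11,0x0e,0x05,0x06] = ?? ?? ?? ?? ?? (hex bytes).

D0: mem[0x11..0x16] <- [53 87 7c 41 e0 ae]
D1: mem[0x14..0x18] <- [72 9b 53 87 7c]
D2: mem[0x0d..0x0f] <- [7c 41 e0]
D3: mem[0x05..0x07] <- [7c 41 e0]
query mem[0x18]=0x7c, mem[0x11]=0x53, mem[0x0e]=0x41, mem[0x05]=0x7c, mem[0x06]=0x41

MEM[0x18,0x11,0x0e,0x05,0x06] = 7c 53 41 7c 41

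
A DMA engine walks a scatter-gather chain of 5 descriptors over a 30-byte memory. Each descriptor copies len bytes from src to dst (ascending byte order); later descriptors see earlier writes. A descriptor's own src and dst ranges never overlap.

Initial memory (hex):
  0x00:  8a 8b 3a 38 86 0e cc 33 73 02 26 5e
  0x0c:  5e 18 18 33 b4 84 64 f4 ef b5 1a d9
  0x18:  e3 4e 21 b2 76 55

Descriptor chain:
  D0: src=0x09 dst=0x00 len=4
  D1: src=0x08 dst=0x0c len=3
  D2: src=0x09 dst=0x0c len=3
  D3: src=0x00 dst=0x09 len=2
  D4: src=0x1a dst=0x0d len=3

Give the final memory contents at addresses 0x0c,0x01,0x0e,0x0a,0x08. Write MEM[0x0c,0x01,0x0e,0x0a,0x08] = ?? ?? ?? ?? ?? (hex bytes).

#0 dst[0x00+4] := {0x02,0x26,0x5e,0x5e}
#1 dst[0x0c+3] := {0x73,0x02,0x26}
#2 dst[0x0c+3] := {0x02,0x26,0x5e}
#3 dst[0x09+2] := {0x02,0x26}
#4 dst[0x0d+3] := {0x21,0xb2,0x76}
query mem[0x0c]=0x02, mem[0x01]=0x26, mem[0x0e]=0xb2, mem[0x0a]=0x26, mem[0x08]=0x73

MEM[0x0c,0x01,0x0e,0x0a,0x08] = 02 26 b2 26 73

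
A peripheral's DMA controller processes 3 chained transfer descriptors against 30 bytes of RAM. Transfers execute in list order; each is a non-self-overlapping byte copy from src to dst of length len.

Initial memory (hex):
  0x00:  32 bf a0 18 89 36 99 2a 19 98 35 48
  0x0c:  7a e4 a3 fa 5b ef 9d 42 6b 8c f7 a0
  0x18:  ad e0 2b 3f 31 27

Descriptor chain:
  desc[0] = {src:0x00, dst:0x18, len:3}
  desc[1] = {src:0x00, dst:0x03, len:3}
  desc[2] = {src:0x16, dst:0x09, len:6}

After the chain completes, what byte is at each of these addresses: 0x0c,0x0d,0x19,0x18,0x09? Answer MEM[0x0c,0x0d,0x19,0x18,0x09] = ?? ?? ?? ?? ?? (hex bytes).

MEM[0x0c,0x0d,0x19,0x18,0x09] = bf a0 bf 32 f7

[0] 0x00->0x18 len=3 : 32 bf a0
[1] 0x00->0x03 len=3 : 32 bf a0
[2] 0x16->0x09 len=6 : f7 a0 32 bf a0 3f
query mem[0x0c]=0xbf, mem[0x0d]=0xa0, mem[0x19]=0xbf, mem[0x18]=0x32, mem[0x09]=0xf7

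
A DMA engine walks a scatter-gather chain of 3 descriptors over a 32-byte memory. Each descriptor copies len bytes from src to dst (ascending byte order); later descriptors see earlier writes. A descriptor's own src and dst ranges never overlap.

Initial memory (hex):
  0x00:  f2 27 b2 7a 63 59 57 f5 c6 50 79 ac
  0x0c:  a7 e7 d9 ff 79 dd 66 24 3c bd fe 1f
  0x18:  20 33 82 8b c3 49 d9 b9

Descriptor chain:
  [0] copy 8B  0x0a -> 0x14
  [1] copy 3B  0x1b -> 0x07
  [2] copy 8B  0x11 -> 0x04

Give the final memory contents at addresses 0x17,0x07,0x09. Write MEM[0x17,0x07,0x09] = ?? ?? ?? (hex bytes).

MEM[0x17,0x07,0x09] = e7 79 a7

#0 dst[0x14+8] := {0x79,0xac,0xa7,0xe7,0xd9,0xff,0x79,0xdd}
#1 dst[0x07+3] := {0xdd,0xc3,0x49}
#2 dst[0x04+8] := {0xdd,0x66,0x24,0x79,0xac,0xa7,0xe7,0xd9}
query mem[0x17]=0xe7, mem[0x07]=0x79, mem[0x09]=0xa7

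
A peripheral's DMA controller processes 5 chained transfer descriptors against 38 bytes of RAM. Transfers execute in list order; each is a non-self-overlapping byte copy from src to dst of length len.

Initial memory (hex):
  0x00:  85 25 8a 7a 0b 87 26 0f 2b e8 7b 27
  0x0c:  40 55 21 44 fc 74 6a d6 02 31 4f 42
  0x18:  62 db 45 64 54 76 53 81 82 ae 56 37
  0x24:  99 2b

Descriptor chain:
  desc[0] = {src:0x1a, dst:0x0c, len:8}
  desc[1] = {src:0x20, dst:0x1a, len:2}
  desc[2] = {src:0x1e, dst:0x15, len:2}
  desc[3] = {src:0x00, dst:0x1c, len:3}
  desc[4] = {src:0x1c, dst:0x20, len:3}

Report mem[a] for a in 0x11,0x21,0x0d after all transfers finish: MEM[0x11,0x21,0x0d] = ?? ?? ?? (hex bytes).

MEM[0x11,0x21,0x0d] = 81 25 64

[0] 0x1a->0x0c len=8 : 45 64 54 76 53 81 82 ae
[1] 0x20->0x1a len=2 : 82 ae
[2] 0x1e->0x15 len=2 : 53 81
[3] 0x00->0x1c len=3 : 85 25 8a
[4] 0x1c->0x20 len=3 : 85 25 8a
query mem[0x11]=0x81, mem[0x21]=0x25, mem[0x0d]=0x64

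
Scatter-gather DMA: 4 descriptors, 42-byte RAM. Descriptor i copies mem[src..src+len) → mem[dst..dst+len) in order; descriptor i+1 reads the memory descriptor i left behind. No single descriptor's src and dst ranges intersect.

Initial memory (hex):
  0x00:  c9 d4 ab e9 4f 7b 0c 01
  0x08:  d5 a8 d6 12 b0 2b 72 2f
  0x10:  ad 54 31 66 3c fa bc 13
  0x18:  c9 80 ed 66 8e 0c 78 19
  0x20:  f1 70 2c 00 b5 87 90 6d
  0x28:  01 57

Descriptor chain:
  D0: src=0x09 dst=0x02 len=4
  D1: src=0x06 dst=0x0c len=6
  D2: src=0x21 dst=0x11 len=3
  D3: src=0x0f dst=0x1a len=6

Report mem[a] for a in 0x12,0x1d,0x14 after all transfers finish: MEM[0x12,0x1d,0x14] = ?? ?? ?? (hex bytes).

MEM[0x12,0x1d,0x14] = 2c 2c 3c

D0: mem[0x02..0x05] <- [a8 d6 12 b0]
D1: mem[0x0c..0x11] <- [0c 01 d5 a8 d6 12]
D2: mem[0x11..0x13] <- [70 2c 00]
D3: mem[0x1a..0x1f] <- [a8 d6 70 2c 00 3c]
query mem[0x12]=0x2c, mem[0x1d]=0x2c, mem[0x14]=0x3c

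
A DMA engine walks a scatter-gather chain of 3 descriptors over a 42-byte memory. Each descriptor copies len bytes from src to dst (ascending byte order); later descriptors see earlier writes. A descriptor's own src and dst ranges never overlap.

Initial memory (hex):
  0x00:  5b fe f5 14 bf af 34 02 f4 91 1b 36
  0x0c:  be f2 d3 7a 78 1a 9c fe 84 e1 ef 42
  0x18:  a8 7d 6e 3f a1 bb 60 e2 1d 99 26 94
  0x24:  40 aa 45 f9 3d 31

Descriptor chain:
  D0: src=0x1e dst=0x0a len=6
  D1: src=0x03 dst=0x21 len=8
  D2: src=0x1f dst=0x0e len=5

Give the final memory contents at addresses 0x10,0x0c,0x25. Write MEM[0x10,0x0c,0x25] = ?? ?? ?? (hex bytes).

MEM[0x10,0x0c,0x25] = 14 1d 02

[0] 0x1e->0x0a len=6 : 60 e2 1d 99 26 94
[1] 0x03->0x21 len=8 : 14 bf af 34 02 f4 91 60
[2] 0x1f->0x0e len=5 : e2 1d 14 bf af
query mem[0x10]=0x14, mem[0x0c]=0x1d, mem[0x25]=0x02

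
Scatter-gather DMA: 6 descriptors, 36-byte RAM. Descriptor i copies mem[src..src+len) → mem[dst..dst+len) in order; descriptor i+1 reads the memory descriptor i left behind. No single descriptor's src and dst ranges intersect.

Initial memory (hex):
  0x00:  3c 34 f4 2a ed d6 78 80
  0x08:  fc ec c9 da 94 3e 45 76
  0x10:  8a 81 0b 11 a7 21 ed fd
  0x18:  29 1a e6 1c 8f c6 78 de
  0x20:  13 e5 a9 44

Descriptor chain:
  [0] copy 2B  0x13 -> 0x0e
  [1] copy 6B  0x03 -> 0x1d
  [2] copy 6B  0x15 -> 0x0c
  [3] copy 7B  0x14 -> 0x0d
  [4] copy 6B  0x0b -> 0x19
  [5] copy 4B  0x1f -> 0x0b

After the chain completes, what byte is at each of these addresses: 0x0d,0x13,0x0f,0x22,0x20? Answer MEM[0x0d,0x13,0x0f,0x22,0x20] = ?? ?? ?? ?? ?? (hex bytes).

#0 dst[0x0e+2] := {0x11,0xa7}
#1 dst[0x1d+6] := {0x2a,0xed,0xd6,0x78,0x80,0xfc}
#2 dst[0x0c+6] := {0x21,0xed,0xfd,0x29,0x1a,0xe6}
#3 dst[0x0d+7] := {0xa7,0x21,0xed,0xfd,0x29,0x1a,0xe6}
#4 dst[0x19+6] := {0xda,0x21,0xa7,0x21,0xed,0xfd}
#5 dst[0x0b+4] := {0xd6,0x78,0x80,0xfc}
query mem[0x0d]=0x80, mem[0x13]=0xe6, mem[0x0f]=0xed, mem[0x22]=0xfc, mem[0x20]=0x78

MEM[0x0d,0x13,0x0f,0x22,0x20] = 80 e6 ed fc 78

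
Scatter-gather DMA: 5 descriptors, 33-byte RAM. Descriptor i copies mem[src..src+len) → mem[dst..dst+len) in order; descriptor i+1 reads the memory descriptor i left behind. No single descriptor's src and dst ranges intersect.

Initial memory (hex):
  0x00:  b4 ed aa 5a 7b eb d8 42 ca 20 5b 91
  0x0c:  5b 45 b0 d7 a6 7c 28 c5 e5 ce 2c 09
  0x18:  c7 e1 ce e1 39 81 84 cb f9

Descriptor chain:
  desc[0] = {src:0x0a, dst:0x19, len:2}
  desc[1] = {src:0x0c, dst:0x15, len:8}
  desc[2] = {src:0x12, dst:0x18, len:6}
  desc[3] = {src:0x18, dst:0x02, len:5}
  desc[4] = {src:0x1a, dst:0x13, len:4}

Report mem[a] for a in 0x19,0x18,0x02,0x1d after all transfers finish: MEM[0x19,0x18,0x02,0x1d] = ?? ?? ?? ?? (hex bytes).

MEM[0x19,0x18,0x02,0x1d] = c5 28 28 b0

D0: mem[0x19..0x1a] <- [5b 91]
D1: mem[0x15..0x1c] <- [5b 45 b0 d7 a6 7c 28 c5]
D2: mem[0x18..0x1d] <- [28 c5 e5 5b 45 b0]
D3: mem[0x02..0x06] <- [28 c5 e5 5b 45]
D4: mem[0x13..0x16] <- [e5 5b 45 b0]
query mem[0x19]=0xc5, mem[0x18]=0x28, mem[0x02]=0x28, mem[0x1d]=0xb0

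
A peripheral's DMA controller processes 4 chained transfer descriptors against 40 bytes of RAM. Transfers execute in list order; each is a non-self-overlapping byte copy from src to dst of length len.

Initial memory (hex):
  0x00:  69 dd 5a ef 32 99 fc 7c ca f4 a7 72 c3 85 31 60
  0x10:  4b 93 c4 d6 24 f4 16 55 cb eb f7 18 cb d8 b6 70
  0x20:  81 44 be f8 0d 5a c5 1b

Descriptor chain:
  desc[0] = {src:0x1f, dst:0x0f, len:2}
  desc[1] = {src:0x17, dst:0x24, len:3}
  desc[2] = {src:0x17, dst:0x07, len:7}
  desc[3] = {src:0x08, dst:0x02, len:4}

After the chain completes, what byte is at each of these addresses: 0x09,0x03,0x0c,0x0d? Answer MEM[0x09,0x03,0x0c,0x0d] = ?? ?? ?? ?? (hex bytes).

MEM[0x09,0x03,0x0c,0x0d] = eb eb cb d8

#0 dst[0x0f+2] := {0x70,0x81}
#1 dst[0x24+3] := {0x55,0xcb,0xeb}
#2 dst[0x07+7] := {0x55,0xcb,0xeb,0xf7,0x18,0xcb,0xd8}
#3 dst[0x02+4] := {0xcb,0xeb,0xf7,0x18}
query mem[0x09]=0xeb, mem[0x03]=0xeb, mem[0x0c]=0xcb, mem[0x0d]=0xd8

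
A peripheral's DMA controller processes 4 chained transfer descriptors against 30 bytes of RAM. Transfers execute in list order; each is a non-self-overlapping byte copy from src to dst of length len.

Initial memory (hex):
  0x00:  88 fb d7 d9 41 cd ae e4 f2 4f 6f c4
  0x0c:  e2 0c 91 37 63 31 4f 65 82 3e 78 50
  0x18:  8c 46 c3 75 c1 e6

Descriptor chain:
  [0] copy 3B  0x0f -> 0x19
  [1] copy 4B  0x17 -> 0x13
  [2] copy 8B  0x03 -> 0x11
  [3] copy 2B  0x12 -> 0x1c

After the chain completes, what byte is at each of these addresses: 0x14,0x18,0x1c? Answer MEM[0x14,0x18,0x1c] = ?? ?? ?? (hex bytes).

#0 dst[0x19+3] := {0x37,0x63,0x31}
#1 dst[0x13+4] := {0x50,0x8c,0x37,0x63}
#2 dst[0x11+8] := {0xd9,0x41,0xcd,0xae,0xe4,0xf2,0x4f,0x6f}
#3 dst[0x1c+2] := {0x41,0xcd}
query mem[0x14]=0xae, mem[0x18]=0x6f, mem[0x1c]=0x41

MEM[0x14,0x18,0x1c] = ae 6f 41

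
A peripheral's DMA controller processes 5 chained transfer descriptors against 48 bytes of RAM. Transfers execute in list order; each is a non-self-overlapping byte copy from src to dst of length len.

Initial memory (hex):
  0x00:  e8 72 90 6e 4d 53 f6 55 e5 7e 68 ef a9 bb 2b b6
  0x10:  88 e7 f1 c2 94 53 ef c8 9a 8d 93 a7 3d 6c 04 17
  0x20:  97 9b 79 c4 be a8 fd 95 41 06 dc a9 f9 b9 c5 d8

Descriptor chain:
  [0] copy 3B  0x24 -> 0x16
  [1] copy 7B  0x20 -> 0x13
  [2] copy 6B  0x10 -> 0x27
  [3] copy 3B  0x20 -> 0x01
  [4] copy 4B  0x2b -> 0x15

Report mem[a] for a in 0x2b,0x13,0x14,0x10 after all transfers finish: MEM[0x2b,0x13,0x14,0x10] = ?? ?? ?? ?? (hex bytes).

MEM[0x2b,0x13,0x14,0x10] = 9b 97 9b 88

  after D0: wrote 3B at 0x16 = bea8fd
  after D1: wrote 7B at 0x13 = 979b79c4bea8fd
  after D2: wrote 6B at 0x27 = 88e7f1979b79
  after D3: wrote 3B at 0x01 = 979b79
  after D4: wrote 4B at 0x15 = 9b79b9c5
query mem[0x2b]=0x9b, mem[0x13]=0x97, mem[0x14]=0x9b, mem[0x10]=0x88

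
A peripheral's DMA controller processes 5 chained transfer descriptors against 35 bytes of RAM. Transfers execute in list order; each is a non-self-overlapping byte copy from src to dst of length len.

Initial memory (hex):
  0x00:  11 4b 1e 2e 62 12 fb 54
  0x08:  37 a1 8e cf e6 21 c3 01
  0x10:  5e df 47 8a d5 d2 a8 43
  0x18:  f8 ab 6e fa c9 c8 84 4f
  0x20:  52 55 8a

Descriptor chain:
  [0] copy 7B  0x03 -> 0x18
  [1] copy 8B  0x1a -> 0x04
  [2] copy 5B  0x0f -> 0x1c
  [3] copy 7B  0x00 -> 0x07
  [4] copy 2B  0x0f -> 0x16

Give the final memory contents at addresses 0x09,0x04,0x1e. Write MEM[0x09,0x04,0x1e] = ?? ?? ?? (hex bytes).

MEM[0x09,0x04,0x1e] = 1e 12 df

  after D0: wrote 7B at 0x18 = 2e6212fb5437a1
  after D1: wrote 8B at 0x04 = 12fb5437a14f5255
  after D2: wrote 5B at 0x1c = 015edf478a
  after D3: wrote 7B at 0x07 = 114b1e2e12fb54
  after D4: wrote 2B at 0x16 = 015e
query mem[0x09]=0x1e, mem[0x04]=0x12, mem[0x1e]=0xdf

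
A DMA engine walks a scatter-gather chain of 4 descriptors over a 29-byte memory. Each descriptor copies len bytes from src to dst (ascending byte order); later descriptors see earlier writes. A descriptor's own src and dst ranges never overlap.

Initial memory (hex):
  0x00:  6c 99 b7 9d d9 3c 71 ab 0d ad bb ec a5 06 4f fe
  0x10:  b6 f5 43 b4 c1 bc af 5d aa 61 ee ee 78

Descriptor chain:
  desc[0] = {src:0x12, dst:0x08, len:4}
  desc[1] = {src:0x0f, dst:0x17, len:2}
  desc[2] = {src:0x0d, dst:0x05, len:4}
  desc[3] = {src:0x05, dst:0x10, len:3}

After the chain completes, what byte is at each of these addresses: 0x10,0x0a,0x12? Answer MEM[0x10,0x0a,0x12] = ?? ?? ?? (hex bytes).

  after D0: wrote 4B at 0x08 = 43b4c1bc
  after D1: wrote 2B at 0x17 = feb6
  after D2: wrote 4B at 0x05 = 064ffeb6
  after D3: wrote 3B at 0x10 = 064ffe
query mem[0x10]=0x06, mem[0x0a]=0xc1, mem[0x12]=0xfe

MEM[0x10,0x0a,0x12] = 06 c1 fe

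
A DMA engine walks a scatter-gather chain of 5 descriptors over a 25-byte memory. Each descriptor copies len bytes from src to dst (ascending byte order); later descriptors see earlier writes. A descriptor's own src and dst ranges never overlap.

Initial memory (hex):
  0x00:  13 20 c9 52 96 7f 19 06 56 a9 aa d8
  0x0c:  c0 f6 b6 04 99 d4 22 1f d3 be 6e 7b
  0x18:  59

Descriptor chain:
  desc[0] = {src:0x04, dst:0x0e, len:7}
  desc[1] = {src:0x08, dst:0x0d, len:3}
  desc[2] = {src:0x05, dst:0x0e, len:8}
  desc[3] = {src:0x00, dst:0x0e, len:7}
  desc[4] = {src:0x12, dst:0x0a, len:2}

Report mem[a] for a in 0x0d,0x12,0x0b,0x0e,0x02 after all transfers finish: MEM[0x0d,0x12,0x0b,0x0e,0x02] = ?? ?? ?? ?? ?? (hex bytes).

D0: mem[0x0e..0x14] <- [96 7f 19 06 56 a9 aa]
D1: mem[0x0d..0x0f] <- [56 a9 aa]
D2: mem[0x0e..0x15] <- [7f 19 06 56 a9 aa d8 c0]
D3: mem[0x0e..0x14] <- [13 20 c9 52 96 7f 19]
D4: mem[0x0a..0x0b] <- [96 7f]
query mem[0x0d]=0x56, mem[0x12]=0x96, mem[0x0b]=0x7f, mem[0x0e]=0x13, mem[0x02]=0xc9

MEM[0x0d,0x12,0x0b,0x0e,0x02] = 56 96 7f 13 c9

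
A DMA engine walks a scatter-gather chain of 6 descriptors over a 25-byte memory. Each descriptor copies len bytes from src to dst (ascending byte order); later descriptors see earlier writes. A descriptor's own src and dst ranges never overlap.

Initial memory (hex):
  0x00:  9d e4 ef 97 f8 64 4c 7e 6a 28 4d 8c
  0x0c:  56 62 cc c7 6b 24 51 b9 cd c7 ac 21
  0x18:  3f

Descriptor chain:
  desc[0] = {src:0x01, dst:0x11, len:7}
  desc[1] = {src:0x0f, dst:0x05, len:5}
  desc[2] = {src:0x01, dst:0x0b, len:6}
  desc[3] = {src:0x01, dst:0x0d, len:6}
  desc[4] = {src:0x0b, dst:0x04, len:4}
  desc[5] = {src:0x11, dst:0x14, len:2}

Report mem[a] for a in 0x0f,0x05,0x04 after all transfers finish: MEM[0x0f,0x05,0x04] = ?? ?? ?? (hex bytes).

#0 dst[0x11+7] := {0xe4,0xef,0x97,0xf8,0x64,0x4c,0x7e}
#1 dst[0x05+5] := {0xc7,0x6b,0xe4,0xef,0x97}
#2 dst[0x0b+6] := {0xe4,0xef,0x97,0xf8,0xc7,0x6b}
#3 dst[0x0d+6] := {0xe4,0xef,0x97,0xf8,0xc7,0x6b}
#4 dst[0x04+4] := {0xe4,0xef,0xe4,0xef}
#5 dst[0x14+2] := {0xc7,0x6b}
query mem[0x0f]=0x97, mem[0x05]=0xef, mem[0x04]=0xe4

MEM[0x0f,0x05,0x04] = 97 ef e4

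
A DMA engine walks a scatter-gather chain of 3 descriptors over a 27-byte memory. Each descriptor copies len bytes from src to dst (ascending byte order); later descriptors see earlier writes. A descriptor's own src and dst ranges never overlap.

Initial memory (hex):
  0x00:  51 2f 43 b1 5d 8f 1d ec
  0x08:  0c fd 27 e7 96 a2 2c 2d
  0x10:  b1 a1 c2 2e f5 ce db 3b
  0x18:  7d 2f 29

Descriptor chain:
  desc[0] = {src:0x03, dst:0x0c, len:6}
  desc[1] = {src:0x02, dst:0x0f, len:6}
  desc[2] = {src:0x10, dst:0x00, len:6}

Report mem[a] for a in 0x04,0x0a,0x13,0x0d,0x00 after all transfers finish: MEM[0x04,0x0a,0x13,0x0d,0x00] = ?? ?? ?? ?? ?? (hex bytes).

MEM[0x04,0x0a,0x13,0x0d,0x00] = ec 27 1d 5d b1

D0: mem[0x0c..0x11] <- [b1 5d 8f 1d ec 0c]
D1: mem[0x0f..0x14] <- [43 b1 5d 8f 1d ec]
D2: mem[0x00..0x05] <- [b1 5d 8f 1d ec ce]
query mem[0x04]=0xec, mem[0x0a]=0x27, mem[0x13]=0x1d, mem[0x0d]=0x5d, mem[0x00]=0xb1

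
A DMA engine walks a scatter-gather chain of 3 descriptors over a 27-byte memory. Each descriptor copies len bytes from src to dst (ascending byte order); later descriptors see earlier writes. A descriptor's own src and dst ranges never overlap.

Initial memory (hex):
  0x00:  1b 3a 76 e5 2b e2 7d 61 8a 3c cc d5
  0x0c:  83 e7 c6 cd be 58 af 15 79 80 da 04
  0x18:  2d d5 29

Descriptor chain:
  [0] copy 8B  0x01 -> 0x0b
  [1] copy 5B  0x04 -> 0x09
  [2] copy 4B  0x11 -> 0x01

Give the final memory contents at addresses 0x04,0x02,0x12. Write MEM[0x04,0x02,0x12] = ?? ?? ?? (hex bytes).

  after D0: wrote 8B at 0x0b = 3a76e52be27d618a
  after D1: wrote 5B at 0x09 = 2be27d618a
  after D2: wrote 4B at 0x01 = 618a1579
query mem[0x04]=0x79, mem[0x02]=0x8a, mem[0x12]=0x8a

MEM[0x04,0x02,0x12] = 79 8a 8a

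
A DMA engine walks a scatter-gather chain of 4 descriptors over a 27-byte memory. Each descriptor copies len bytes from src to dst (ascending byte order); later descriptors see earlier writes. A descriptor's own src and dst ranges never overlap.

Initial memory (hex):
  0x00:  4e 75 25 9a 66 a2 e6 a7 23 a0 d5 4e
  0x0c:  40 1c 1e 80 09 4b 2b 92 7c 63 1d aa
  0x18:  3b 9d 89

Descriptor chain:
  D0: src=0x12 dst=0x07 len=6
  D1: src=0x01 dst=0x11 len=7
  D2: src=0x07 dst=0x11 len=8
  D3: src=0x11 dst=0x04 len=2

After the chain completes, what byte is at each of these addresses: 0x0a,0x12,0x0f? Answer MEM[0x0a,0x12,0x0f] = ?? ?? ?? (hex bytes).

MEM[0x0a,0x12,0x0f] = 63 92 80

  after D0: wrote 6B at 0x07 = 2b927c631daa
  after D1: wrote 7B at 0x11 = 75259a66a2e62b
  after D2: wrote 8B at 0x11 = 2b927c631daa1c1e
  after D3: wrote 2B at 0x04 = 2b92
query mem[0x0a]=0x63, mem[0x12]=0x92, mem[0x0f]=0x80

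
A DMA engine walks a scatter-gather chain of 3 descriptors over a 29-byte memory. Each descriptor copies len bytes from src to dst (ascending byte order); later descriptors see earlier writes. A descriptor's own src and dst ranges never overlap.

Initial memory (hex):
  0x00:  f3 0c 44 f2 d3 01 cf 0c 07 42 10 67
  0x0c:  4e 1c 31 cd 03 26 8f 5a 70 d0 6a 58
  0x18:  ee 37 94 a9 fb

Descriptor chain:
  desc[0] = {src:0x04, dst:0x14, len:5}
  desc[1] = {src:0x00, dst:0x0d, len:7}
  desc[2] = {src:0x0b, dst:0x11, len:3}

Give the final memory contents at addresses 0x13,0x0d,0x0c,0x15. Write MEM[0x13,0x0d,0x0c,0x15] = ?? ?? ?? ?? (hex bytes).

MEM[0x13,0x0d,0x0c,0x15] = f3 f3 4e 01

D0: mem[0x14..0x18] <- [d3 01 cf 0c 07]
D1: mem[0x0d..0x13] <- [f3 0c 44 f2 d3 01 cf]
D2: mem[0x11..0x13] <- [67 4e f3]
query mem[0x13]=0xf3, mem[0x0d]=0xf3, mem[0x0c]=0x4e, mem[0x15]=0x01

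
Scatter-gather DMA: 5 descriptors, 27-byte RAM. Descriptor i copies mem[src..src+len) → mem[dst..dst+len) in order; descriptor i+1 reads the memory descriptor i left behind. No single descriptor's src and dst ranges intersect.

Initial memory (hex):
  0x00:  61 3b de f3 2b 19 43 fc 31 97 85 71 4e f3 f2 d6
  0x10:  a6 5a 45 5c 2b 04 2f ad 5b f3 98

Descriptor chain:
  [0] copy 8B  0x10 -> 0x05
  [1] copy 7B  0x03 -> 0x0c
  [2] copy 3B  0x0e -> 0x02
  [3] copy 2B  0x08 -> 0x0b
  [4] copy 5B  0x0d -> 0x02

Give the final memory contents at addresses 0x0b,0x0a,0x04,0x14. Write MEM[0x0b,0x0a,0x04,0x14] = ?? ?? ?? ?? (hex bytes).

MEM[0x0b,0x0a,0x04,0x14] = 5c 04 5a 2b

[0] 0x10->0x05 len=8 : a6 5a 45 5c 2b 04 2f ad
[1] 0x03->0x0c len=7 : f3 2b a6 5a 45 5c 2b
[2] 0x0e->0x02 len=3 : a6 5a 45
[3] 0x08->0x0b len=2 : 5c 2b
[4] 0x0d->0x02 len=5 : 2b a6 5a 45 5c
query mem[0x0b]=0x5c, mem[0x0a]=0x04, mem[0x04]=0x5a, mem[0x14]=0x2b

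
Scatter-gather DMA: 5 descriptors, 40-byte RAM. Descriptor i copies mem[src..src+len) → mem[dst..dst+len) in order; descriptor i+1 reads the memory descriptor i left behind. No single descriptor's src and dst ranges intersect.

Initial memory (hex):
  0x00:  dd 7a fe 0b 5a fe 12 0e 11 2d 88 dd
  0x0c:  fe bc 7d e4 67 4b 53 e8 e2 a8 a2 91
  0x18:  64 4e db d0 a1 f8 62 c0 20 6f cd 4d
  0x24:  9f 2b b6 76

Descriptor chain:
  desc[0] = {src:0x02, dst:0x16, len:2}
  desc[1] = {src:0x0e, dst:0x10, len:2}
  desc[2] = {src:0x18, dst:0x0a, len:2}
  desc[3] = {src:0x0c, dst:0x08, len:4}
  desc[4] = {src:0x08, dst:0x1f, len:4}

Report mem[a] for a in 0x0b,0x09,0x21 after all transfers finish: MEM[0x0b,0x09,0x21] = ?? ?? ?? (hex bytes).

[0] 0x02->0x16 len=2 : fe 0b
[1] 0x0e->0x10 len=2 : 7d e4
[2] 0x18->0x0a len=2 : 64 4e
[3] 0x0c->0x08 len=4 : fe bc 7d e4
[4] 0x08->0x1f len=4 : fe bc 7d e4
query mem[0x0b]=0xe4, mem[0x09]=0xbc, mem[0x21]=0x7d

MEM[0x0b,0x09,0x21] = e4 bc 7d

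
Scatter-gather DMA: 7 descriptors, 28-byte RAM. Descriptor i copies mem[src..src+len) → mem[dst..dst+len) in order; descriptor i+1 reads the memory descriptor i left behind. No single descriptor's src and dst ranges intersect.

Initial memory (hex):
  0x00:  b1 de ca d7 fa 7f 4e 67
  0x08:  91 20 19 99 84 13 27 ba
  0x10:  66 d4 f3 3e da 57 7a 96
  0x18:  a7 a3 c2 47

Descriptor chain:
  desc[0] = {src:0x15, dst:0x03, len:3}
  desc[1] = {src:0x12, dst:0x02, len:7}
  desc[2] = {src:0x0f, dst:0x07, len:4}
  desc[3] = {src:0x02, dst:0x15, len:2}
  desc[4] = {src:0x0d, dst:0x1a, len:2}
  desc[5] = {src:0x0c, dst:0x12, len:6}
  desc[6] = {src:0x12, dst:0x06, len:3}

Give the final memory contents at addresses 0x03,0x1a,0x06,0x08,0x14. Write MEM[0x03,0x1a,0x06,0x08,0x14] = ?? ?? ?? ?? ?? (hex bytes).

  after D0: wrote 3B at 0x03 = 577a96
  after D1: wrote 7B at 0x02 = f33eda577a96a7
  after D2: wrote 4B at 0x07 = ba66d4f3
  after D3: wrote 2B at 0x15 = f33e
  after D4: wrote 2B at 0x1a = 1327
  after D5: wrote 6B at 0x12 = 841327ba66d4
  after D6: wrote 3B at 0x06 = 841327
query mem[0x03]=0x3e, mem[0x1a]=0x13, mem[0x06]=0x84, mem[0x08]=0x27, mem[0x14]=0x27

MEM[0x03,0x1a,0x06,0x08,0x14] = 3e 13 84 27 27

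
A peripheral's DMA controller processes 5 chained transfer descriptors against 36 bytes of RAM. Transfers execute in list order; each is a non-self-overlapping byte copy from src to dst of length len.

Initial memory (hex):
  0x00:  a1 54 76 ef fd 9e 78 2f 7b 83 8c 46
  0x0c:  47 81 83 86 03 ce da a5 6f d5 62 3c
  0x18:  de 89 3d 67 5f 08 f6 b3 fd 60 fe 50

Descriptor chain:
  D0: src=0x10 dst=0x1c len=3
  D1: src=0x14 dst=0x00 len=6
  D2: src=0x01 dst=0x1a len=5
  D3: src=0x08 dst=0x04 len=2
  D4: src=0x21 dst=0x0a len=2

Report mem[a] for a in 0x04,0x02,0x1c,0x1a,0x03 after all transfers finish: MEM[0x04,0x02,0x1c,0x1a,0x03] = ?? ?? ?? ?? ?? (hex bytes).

#0 dst[0x1c+3] := {0x03,0xce,0xda}
#1 dst[0x00+6] := {0x6f,0xd5,0x62,0x3c,0xde,0x89}
#2 dst[0x1a+5] := {0xd5,0x62,0x3c,0xde,0x89}
#3 dst[0x04+2] := {0x7b,0x83}
#4 dst[0x0a+2] := {0x60,0xfe}
query mem[0x04]=0x7b, mem[0x02]=0x62, mem[0x1c]=0x3c, mem[0x1a]=0xd5, mem[0x03]=0x3c

MEM[0x04,0x02,0x1c,0x1a,0x03] = 7b 62 3c d5 3c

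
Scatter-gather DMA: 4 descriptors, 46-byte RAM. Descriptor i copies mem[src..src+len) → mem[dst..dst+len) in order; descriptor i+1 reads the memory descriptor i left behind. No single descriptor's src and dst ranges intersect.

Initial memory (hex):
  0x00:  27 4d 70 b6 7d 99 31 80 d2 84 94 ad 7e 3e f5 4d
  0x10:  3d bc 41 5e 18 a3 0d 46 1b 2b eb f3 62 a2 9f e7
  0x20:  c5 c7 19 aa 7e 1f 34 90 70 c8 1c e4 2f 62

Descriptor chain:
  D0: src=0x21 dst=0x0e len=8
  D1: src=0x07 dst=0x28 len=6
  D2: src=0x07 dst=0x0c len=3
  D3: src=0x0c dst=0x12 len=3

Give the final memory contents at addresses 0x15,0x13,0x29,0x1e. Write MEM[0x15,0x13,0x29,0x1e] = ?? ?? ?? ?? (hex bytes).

  after D0: wrote 8B at 0x0e = c719aa7e1f349070
  after D1: wrote 6B at 0x28 = 80d28494ad7e
  after D2: wrote 3B at 0x0c = 80d284
  after D3: wrote 3B at 0x12 = 80d284
query mem[0x15]=0x70, mem[0x13]=0xd2, mem[0x29]=0xd2, mem[0x1e]=0x9f

MEM[0x15,0x13,0x29,0x1e] = 70 d2 d2 9f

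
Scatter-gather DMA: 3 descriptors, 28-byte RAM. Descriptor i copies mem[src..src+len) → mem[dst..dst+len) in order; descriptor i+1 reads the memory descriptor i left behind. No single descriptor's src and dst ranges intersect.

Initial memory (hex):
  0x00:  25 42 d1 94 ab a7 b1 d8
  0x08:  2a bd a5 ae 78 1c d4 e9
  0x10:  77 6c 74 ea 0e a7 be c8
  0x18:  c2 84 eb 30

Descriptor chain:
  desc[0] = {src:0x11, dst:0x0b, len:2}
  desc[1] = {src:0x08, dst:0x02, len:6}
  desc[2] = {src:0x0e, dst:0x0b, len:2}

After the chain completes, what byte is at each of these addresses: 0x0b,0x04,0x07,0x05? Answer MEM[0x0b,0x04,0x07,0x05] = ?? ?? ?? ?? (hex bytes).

MEM[0x0b,0x04,0x07,0x05] = d4 a5 1c 6c

D0: mem[0x0b..0x0c] <- [6c 74]
D1: mem[0x02..0x07] <- [2a bd a5 6c 74 1c]
D2: mem[0x0b..0x0c] <- [d4 e9]
query mem[0x0b]=0xd4, mem[0x04]=0xa5, mem[0x07]=0x1c, mem[0x05]=0x6c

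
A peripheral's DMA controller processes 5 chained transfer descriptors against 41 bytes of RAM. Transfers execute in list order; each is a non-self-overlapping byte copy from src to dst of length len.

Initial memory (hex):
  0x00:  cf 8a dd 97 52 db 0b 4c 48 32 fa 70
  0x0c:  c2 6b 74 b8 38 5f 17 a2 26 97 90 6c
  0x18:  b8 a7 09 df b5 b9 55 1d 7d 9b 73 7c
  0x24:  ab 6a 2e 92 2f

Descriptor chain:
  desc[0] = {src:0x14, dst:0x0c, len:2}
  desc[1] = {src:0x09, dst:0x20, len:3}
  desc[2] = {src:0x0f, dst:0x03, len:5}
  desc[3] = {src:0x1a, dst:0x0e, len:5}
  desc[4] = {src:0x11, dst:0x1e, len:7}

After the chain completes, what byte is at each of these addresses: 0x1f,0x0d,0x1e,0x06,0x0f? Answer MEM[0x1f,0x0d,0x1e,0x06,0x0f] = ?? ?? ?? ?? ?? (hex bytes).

D0: mem[0x0c..0x0d] <- [26 97]
D1: mem[0x20..0x22] <- [32 fa 70]
D2: mem[0x03..0x07] <- [b8 38 5f 17 a2]
D3: mem[0x0e..0x12] <- [09 df b5 b9 55]
D4: mem[0x1e..0x24] <- [b9 55 a2 26 97 90 6c]
query mem[0x1f]=0x55, mem[0x0d]=0x97, mem[0x1e]=0xb9, mem[0x06]=0x17, mem[0x0f]=0xdf

MEM[0x1f,0x0d,0x1e,0x06,0x0f] = 55 97 b9 17 df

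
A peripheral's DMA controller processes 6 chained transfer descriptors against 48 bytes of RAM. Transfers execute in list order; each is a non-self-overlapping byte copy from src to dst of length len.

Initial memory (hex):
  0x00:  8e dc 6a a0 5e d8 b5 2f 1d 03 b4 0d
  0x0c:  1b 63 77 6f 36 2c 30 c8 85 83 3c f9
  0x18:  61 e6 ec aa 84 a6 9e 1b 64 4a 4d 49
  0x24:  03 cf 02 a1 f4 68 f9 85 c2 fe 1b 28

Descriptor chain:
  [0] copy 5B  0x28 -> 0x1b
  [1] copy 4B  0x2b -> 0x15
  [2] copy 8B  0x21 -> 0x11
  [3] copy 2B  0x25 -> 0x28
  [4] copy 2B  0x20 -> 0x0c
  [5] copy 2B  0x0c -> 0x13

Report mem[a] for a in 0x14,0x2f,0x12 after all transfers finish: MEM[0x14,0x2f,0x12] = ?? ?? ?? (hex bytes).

MEM[0x14,0x2f,0x12] = 4a 28 4d

  after D0: wrote 5B at 0x1b = f468f985c2
  after D1: wrote 4B at 0x15 = 85c2fe1b
  after D2: wrote 8B at 0x11 = 4a4d4903cf02a1f4
  after D3: wrote 2B at 0x28 = cf02
  after D4: wrote 2B at 0x0c = 644a
  after D5: wrote 2B at 0x13 = 644a
query mem[0x14]=0x4a, mem[0x2f]=0x28, mem[0x12]=0x4d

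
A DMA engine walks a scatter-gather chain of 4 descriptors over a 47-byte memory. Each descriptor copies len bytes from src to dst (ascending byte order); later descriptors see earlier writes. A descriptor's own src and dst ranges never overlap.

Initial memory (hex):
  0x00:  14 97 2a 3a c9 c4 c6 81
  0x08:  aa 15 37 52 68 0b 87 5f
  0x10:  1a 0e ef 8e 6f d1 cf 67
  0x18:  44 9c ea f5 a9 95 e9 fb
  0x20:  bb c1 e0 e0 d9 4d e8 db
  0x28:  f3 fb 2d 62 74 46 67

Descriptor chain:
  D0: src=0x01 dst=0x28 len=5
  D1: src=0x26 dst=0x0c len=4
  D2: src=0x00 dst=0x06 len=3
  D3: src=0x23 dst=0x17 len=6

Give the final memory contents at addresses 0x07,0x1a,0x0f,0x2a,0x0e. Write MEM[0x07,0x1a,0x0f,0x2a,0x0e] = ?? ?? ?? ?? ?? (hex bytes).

MEM[0x07,0x1a,0x0f,0x2a,0x0e] = 97 e8 2a 3a 97

#0 dst[0x28+5] := {0x97,0x2a,0x3a,0xc9,0xc4}
#1 dst[0x0c+4] := {0xe8,0xdb,0x97,0x2a}
#2 dst[0x06+3] := {0x14,0x97,0x2a}
#3 dst[0x17+6] := {0xe0,0xd9,0x4d,0xe8,0xdb,0x97}
query mem[0x07]=0x97, mem[0x1a]=0xe8, mem[0x0f]=0x2a, mem[0x2a]=0x3a, mem[0x0e]=0x97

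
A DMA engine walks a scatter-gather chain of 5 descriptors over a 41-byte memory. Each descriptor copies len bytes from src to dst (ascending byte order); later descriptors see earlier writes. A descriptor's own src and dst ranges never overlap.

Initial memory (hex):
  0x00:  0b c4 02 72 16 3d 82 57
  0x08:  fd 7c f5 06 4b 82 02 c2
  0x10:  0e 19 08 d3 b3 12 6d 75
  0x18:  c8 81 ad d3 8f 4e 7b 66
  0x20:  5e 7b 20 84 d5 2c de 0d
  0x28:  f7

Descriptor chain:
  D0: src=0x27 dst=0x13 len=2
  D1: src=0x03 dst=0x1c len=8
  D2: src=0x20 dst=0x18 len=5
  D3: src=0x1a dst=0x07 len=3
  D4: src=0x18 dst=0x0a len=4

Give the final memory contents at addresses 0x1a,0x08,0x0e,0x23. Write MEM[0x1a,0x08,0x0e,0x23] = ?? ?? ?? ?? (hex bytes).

#0 dst[0x13+2] := {0x0d,0xf7}
#1 dst[0x1c+8] := {0x72,0x16,0x3d,0x82,0x57,0xfd,0x7c,0xf5}
#2 dst[0x18+5] := {0x57,0xfd,0x7c,0xf5,0xd5}
#3 dst[0x07+3] := {0x7c,0xf5,0xd5}
#4 dst[0x0a+4] := {0x57,0xfd,0x7c,0xf5}
query mem[0x1a]=0x7c, mem[0x08]=0xf5, mem[0x0e]=0x02, mem[0x23]=0xf5

MEM[0x1a,0x08,0x0e,0x23] = 7c f5 02 f5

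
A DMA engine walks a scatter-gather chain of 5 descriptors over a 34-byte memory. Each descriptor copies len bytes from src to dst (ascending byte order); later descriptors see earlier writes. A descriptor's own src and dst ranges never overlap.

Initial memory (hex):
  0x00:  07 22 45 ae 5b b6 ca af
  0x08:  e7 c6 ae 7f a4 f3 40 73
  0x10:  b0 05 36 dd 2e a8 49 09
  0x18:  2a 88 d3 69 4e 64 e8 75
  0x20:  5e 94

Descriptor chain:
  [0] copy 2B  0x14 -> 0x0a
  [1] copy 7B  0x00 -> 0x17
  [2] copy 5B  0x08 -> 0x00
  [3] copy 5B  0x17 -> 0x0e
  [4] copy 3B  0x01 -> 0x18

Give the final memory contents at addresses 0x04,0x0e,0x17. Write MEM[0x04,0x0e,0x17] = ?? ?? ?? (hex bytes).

MEM[0x04,0x0e,0x17] = a4 07 07

[0] 0x14->0x0a len=2 : 2e a8
[1] 0x00->0x17 len=7 : 07 22 45 ae 5b b6 ca
[2] 0x08->0x00 len=5 : e7 c6 2e a8 a4
[3] 0x17->0x0e len=5 : 07 22 45 ae 5b
[4] 0x01->0x18 len=3 : c6 2e a8
query mem[0x04]=0xa4, mem[0x0e]=0x07, mem[0x17]=0x07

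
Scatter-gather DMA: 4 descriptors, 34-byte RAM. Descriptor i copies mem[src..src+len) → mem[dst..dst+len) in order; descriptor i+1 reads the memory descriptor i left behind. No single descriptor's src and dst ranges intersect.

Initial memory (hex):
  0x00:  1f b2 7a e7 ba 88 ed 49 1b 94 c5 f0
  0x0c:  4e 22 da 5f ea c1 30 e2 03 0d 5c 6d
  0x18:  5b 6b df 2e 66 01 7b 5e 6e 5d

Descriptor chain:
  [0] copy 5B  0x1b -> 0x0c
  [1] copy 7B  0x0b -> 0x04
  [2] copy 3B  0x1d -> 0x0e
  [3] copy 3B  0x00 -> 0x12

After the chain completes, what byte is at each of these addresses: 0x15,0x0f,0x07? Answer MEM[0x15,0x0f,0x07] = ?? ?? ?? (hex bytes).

  after D0: wrote 5B at 0x0c = 2e66017b5e
  after D1: wrote 7B at 0x04 = f02e66017b5ec1
  after D2: wrote 3B at 0x0e = 017b5e
  after D3: wrote 3B at 0x12 = 1fb27a
query mem[0x15]=0x0d, mem[0x0f]=0x7b, mem[0x07]=0x01

MEM[0x15,0x0f,0x07] = 0d 7b 01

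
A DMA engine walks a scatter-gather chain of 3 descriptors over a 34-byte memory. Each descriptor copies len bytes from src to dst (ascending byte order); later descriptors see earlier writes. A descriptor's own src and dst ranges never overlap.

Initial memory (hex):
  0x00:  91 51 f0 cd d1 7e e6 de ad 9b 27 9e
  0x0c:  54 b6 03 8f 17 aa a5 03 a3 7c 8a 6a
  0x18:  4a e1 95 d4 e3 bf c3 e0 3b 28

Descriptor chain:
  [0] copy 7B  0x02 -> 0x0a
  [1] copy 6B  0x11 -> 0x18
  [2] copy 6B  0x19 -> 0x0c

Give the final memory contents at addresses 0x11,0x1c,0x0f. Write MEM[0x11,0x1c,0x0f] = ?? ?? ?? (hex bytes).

#0 dst[0x0a+7] := {0xf0,0xcd,0xd1,0x7e,0xe6,0xde,0xad}
#1 dst[0x18+6] := {0xaa,0xa5,0x03,0xa3,0x7c,0x8a}
#2 dst[0x0c+6] := {0xa5,0x03,0xa3,0x7c,0x8a,0xc3}
query mem[0x11]=0xc3, mem[0x1c]=0x7c, mem[0x0f]=0x7c

MEM[0x11,0x1c,0x0f] = c3 7c 7c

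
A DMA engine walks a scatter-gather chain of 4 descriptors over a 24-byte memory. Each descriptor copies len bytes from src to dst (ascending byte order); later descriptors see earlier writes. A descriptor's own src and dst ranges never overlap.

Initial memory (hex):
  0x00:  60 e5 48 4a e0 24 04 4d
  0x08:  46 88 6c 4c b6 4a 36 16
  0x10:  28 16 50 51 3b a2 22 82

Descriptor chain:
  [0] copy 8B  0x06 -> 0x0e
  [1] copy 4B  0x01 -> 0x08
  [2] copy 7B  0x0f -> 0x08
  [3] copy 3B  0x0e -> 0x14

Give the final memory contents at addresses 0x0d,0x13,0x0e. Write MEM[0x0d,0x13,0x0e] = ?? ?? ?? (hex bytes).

  after D0: wrote 8B at 0x0e = 044d46886c4cb64a
  after D1: wrote 4B at 0x08 = e5484ae0
  after D2: wrote 7B at 0x08 = 4d46886c4cb64a
  after D3: wrote 3B at 0x14 = 4a4d46
query mem[0x0d]=0xb6, mem[0x13]=0x4c, mem[0x0e]=0x4a

MEM[0x0d,0x13,0x0e] = b6 4c 4a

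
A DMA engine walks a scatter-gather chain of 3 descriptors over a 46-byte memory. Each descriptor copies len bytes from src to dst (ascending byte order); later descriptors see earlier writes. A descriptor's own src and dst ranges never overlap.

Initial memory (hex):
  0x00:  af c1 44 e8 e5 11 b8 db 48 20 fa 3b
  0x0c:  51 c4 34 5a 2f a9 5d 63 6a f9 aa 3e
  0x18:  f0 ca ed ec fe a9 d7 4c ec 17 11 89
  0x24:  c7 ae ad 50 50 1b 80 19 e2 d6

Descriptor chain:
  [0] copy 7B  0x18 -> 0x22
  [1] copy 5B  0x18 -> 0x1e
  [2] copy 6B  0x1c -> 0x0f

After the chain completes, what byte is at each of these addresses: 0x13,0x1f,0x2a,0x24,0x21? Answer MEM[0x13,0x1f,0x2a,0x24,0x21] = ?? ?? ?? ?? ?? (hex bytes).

MEM[0x13,0x1f,0x2a,0x24,0x21] = ed ca 80 ed ec

[0] 0x18->0x22 len=7 : f0 ca ed ec fe a9 d7
[1] 0x18->0x1e len=5 : f0 ca ed ec fe
[2] 0x1c->0x0f len=6 : fe a9 f0 ca ed ec
query mem[0x13]=0xed, mem[0x1f]=0xca, mem[0x2a]=0x80, mem[0x24]=0xed, mem[0x21]=0xec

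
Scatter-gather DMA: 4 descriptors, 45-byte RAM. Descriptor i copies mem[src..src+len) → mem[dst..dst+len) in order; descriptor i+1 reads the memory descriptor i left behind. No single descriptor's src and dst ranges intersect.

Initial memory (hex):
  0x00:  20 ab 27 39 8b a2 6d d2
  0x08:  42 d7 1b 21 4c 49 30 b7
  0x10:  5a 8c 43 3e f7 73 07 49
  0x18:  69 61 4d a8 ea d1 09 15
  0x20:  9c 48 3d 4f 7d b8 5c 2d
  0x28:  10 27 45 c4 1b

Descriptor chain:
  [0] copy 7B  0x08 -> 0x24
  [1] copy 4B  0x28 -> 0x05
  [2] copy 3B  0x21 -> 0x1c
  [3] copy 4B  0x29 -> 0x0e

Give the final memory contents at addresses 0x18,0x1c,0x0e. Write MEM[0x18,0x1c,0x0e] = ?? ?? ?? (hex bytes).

MEM[0x18,0x1c,0x0e] = 69 48 49

  after D0: wrote 7B at 0x24 = 42d71b214c4930
  after D1: wrote 4B at 0x05 = 4c4930c4
  after D2: wrote 3B at 0x1c = 483d4f
  after D3: wrote 4B at 0x0e = 4930c41b
query mem[0x18]=0x69, mem[0x1c]=0x48, mem[0x0e]=0x49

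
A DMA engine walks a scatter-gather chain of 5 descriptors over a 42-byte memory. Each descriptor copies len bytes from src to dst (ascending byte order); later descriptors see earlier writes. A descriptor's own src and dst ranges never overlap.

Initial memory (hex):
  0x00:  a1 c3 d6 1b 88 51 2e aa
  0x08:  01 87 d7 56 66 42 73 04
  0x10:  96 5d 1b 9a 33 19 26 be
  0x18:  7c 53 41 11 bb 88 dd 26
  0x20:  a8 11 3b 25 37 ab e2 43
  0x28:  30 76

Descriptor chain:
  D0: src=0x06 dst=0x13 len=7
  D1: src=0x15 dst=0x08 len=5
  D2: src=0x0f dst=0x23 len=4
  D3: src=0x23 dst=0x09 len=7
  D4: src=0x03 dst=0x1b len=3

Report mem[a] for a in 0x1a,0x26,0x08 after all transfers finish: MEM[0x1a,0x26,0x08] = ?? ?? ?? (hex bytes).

MEM[0x1a,0x26,0x08] = 41 1b 01

#0 dst[0x13+7] := {0x2e,0xaa,0x01,0x87,0xd7,0x56,0x66}
#1 dst[0x08+5] := {0x01,0x87,0xd7,0x56,0x66}
#2 dst[0x23+4] := {0x04,0x96,0x5d,0x1b}
#3 dst[0x09+7] := {0x04,0x96,0x5d,0x1b,0x43,0x30,0x76}
#4 dst[0x1b+3] := {0x1b,0x88,0x51}
query mem[0x1a]=0x41, mem[0x26]=0x1b, mem[0x08]=0x01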